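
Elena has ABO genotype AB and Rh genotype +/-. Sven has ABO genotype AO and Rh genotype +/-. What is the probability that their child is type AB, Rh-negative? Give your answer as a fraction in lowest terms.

1/16

ABO cross AB × AO → offspring phenotypes: 1/2 A, 1/4 B, 1/4 AB.
Rh cross +/- × +/- → 3/4 Rh+, 1/4 Rh-.
Independent loci: P(type AB, Rh-negative) = 1/4 × 1/4 = 1/16.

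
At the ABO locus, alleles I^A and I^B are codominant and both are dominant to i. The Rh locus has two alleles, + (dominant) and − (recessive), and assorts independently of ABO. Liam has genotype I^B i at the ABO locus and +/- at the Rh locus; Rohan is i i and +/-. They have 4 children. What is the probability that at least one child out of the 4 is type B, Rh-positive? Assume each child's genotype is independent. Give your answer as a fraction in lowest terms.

ABO cross I^B i × i i → 1/2 O, 1/2 B.
Rh cross +/- × +/- → 3/4 Rh+, 1/4 Rh-; so P(type B, Rh-positive) = 1/2 × 3/4 = 3/8 per child.
P(none) = (5/8)^4 = 625/4096; P(at least one) = 1 − 625/4096 = 3471/4096.

3471/4096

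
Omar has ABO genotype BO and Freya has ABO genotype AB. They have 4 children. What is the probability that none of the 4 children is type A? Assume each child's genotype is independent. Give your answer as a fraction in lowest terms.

ABO cross BO × AB → 1/4 A, 1/2 B, 1/4 AB.
So P(type A) = 1/4 per child.
P(not type A) = 3/4 for one child; (3/4)^4 = 81/256.

81/256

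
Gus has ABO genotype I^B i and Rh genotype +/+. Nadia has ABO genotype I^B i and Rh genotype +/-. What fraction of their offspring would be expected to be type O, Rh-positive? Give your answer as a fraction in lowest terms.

1/4

ABO cross I^B i × I^B i → offspring phenotypes: 1/4 O, 3/4 B.
Rh cross +/+ × +/- → 1 Rh+.
Independent loci: P(type O, Rh-positive) = 1/4 × 1 = 1/4.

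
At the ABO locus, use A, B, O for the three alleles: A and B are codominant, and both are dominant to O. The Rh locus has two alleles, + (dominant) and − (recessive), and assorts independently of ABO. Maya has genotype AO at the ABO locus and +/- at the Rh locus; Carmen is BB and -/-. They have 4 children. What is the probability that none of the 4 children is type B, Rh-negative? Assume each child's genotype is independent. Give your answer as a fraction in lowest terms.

ABO cross AO × BB → 1/2 B, 1/2 AB.
Rh cross +/- × -/- → 1/2 Rh+, 1/2 Rh-; so P(type B, Rh-negative) = 1/2 × 1/2 = 1/4 per child.
P(not type B, Rh-negative) = 3/4 for one child; (3/4)^4 = 81/256.

81/256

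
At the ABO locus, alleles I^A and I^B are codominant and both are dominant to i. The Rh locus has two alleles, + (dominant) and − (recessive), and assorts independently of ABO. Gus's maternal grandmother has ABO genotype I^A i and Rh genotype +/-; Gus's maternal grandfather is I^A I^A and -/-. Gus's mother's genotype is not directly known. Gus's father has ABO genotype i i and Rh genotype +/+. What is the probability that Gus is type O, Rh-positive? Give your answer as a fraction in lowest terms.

Gus's mother's ABO genotype from I^A i × I^A I^A: 1/2 I^A I^A, 1/2 I^A i.
Crossing each possibility with the father i i and summing P(type O): 1/2·0 + 1/2·1/2 = 1/4.
Similarly for Rh via the mother's Rh distribution: P(Rh+) = 1.
Independent loci: 1/4 × 1 = 1/4.

1/4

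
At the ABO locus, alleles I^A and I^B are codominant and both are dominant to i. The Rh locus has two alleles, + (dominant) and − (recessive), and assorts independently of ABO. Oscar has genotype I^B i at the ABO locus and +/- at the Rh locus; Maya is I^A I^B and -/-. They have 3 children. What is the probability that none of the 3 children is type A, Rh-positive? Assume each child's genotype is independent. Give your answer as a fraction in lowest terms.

343/512

ABO cross I^B i × I^A I^B → 1/4 A, 1/2 B, 1/4 AB.
Rh cross +/- × -/- → 1/2 Rh+, 1/2 Rh-; so P(type A, Rh-positive) = 1/4 × 1/2 = 1/8 per child.
P(not type A, Rh-positive) = 7/8 for one child; (7/8)^3 = 343/512.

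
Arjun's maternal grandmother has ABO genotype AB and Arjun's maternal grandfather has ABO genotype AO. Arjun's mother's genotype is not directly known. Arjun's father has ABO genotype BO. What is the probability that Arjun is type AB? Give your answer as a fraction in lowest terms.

Arjun's mother's ABO genotype from AB × AO: 1/4 AA, 1/4 AB, 1/4 AO, 1/4 BO.
Crossing each possibility with the father BO and summing P(type AB): 1/4·1/2 + 1/4·1/4 + 1/4·1/4 + 1/4·0 = 1/4.

1/4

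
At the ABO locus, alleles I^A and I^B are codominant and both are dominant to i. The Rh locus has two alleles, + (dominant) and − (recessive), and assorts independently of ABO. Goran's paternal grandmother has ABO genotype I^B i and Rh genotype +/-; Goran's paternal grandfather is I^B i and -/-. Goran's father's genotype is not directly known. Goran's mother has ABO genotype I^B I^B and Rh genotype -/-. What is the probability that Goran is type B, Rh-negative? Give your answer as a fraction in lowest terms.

3/4

Goran's father's ABO genotype from I^B i × I^B i: 1/4 I^B I^B, 1/2 I^B i, 1/4 i i.
Crossing each possibility with the mother I^B I^B and summing P(type B): 1/4·1 + 1/2·1 + 1/4·1 = 1.
Similarly for Rh via the father's Rh distribution: P(Rh-) = 3/4.
Independent loci: 1 × 3/4 = 3/4.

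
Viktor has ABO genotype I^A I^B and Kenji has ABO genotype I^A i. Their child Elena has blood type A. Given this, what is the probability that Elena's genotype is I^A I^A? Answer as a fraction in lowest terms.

Cross I^A I^B × I^A i → 1/4 I^A I^A, 1/4 I^A I^B, 1/4 I^A i, 1/4 I^B i.
Type-A genotypes among offspring: I^A I^A (1/4), I^A i (1/4); total 1/2.
P(I^A I^A | type A) = (1/4) / (1/2) = 1/2.

1/2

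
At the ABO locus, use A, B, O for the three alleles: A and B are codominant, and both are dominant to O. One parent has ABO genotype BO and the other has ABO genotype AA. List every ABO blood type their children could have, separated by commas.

Gametes from BO × AA give offspring ABO genotypes AB, AO, i.e. phenotypes A, AB.

A, AB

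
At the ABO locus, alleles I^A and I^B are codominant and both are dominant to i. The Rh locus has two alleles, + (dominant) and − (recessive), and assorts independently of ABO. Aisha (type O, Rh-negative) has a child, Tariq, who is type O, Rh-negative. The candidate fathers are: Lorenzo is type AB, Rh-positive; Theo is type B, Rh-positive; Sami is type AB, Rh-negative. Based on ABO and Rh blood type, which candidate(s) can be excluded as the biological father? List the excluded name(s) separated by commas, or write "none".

Lorenzo, Sami

A candidate is excluded only if no genotype consistent with his phenotype could produce a type O, Rh-negative child with a type O, Rh-negative mother.
Lorenzo (type AB, Rh+): no genotype consistent with that phenotype can produce a type-O Rh- child with a type-O mother.
Sami (type AB, Rh-): no genotype consistent with that phenotype can produce a type-O Rh- child with a type-O mother.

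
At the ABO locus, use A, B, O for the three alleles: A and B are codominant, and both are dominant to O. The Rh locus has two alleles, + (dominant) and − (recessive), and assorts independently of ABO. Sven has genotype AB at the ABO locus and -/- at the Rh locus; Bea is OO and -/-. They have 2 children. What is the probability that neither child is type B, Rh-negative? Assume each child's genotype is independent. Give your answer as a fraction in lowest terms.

ABO cross AB × OO → 1/2 A, 1/2 B.
Rh cross -/- × -/- → 1 Rh-; so P(type B, Rh-negative) = 1/2 × 1 = 1/2 per child.
P(not type B, Rh-negative) = 1/2 for one child; (1/2)^2 = 1/4.

1/4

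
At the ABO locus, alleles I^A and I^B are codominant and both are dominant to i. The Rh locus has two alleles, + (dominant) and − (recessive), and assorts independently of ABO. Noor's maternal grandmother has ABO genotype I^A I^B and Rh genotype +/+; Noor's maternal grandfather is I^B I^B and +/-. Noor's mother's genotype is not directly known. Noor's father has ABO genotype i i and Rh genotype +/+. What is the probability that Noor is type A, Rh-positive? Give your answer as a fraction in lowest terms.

Noor's mother's ABO genotype from I^A I^B × I^B I^B: 1/2 I^A I^B, 1/2 I^B I^B.
Crossing each possibility with the father i i and summing P(type A): 1/2·1/2 + 1/2·0 = 1/4.
Similarly for Rh via the mother's Rh distribution: P(Rh+) = 1.
Independent loci: 1/4 × 1 = 1/4.

1/4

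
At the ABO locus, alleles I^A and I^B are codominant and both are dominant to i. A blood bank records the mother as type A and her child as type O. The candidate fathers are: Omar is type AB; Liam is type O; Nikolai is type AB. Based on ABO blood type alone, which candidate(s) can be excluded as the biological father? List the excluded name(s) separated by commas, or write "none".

A candidate is excluded only if no genotype consistent with his phenotype could produce a type O child with a type A mother.
Omar (type AB): no genotype consistent with that phenotype can produce a type-O child with a type-A mother.
Nikolai (type AB): no genotype consistent with that phenotype can produce a type-O child with a type-A mother.

Omar, Nikolai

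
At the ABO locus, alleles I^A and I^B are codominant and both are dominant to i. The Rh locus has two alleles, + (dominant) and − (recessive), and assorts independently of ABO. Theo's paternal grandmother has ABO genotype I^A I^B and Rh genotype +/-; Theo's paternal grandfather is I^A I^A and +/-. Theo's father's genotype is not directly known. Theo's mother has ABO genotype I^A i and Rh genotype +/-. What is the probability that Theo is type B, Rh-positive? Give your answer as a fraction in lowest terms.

Theo's father's ABO genotype from I^A I^B × I^A I^A: 1/2 I^A I^A, 1/2 I^A I^B.
Crossing each possibility with the mother I^A i and summing P(type B): 1/2·0 + 1/2·1/4 = 1/8.
Similarly for Rh via the father's Rh distribution: P(Rh+) = 3/4.
Independent loci: 1/8 × 3/4 = 3/32.

3/32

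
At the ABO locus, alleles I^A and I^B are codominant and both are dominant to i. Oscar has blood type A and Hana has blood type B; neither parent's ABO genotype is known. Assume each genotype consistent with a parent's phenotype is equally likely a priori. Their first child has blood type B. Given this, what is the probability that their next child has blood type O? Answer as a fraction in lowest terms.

Possible genotypes: Oscar ∈ {I^A I^A, I^A i}; Hana ∈ {I^B I^B, I^B i}.
Weight each parental genotype pair by prior × P(type-B child):
  I^A i × I^B I^B: posterior weight 2/3; P(next child type O) = 0.
  I^A i × I^B i: posterior weight 1/3; P(next child type O) = 1/4.
Weighted sum = 1/12.

1/12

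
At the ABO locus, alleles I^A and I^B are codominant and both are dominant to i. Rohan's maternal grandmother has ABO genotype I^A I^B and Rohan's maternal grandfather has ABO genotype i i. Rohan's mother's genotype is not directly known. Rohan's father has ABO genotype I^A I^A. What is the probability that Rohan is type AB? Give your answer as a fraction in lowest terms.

1/4

Rohan's mother's ABO genotype from I^A I^B × i i: 1/2 I^A i, 1/2 I^B i.
Crossing each possibility with the father I^A I^A and summing P(type AB): 1/2·0 + 1/2·1/2 = 1/4.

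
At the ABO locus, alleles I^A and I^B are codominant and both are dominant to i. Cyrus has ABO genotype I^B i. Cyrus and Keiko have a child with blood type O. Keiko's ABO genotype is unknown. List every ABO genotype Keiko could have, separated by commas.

I^A i, I^B i, i i

For each candidate genotype of Keiko, check whether crossing it with I^B i can produce every observed child phenotype.
  I^A I^A → possible child types {A, AB} ✗
  I^A I^B → possible child types {A, B, AB} ✗
  I^A i → possible child types {O, A, B, AB} ✓
  I^B I^B → possible child types {B} ✗
  I^B i → possible child types {O, B} ✓
  i i → possible child types {O, B} ✓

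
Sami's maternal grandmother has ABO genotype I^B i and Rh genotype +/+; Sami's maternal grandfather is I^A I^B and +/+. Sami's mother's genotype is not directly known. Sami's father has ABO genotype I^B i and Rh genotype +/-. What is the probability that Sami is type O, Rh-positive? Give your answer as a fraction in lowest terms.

Sami's mother's ABO genotype from I^B i × I^A I^B: 1/4 I^A I^B, 1/4 I^A i, 1/4 I^B I^B, 1/4 I^B i.
Crossing each possibility with the father I^B i and summing P(type O): 1/4·0 + 1/4·1/4 + 1/4·0 + 1/4·1/4 = 1/8.
Similarly for Rh via the mother's Rh distribution: P(Rh+) = 1.
Independent loci: 1/8 × 1 = 1/8.

1/8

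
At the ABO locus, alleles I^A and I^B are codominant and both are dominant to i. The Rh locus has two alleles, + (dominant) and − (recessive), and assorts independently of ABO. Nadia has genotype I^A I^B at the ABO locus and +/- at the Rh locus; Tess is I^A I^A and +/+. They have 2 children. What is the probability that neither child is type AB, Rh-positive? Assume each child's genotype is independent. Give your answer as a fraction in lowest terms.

1/4

ABO cross I^A I^B × I^A I^A → 1/2 A, 1/2 AB.
Rh cross +/- × +/+ → 1 Rh+; so P(type AB, Rh-positive) = 1/2 × 1 = 1/2 per child.
P(not type AB, Rh-positive) = 1/2 for one child; (1/2)^2 = 1/4.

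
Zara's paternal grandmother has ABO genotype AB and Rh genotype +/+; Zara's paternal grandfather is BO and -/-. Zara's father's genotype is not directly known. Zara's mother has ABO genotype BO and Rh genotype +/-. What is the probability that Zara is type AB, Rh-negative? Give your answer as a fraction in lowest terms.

Zara's father's ABO genotype from AB × BO: 1/4 AB, 1/4 AO, 1/4 BB, 1/4 BO.
Crossing each possibility with the mother BO and summing P(type AB): 1/4·1/4 + 1/4·1/4 + 1/4·0 + 1/4·0 = 1/8.
Similarly for Rh via the father's Rh distribution: P(Rh-) = 1/4.
Independent loci: 1/8 × 1/4 = 1/32.

1/32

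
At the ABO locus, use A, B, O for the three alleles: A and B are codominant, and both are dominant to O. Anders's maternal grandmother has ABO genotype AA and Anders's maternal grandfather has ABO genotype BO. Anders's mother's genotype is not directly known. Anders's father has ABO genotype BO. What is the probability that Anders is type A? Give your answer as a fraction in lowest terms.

Anders's mother's ABO genotype from AA × BO: 1/2 AB, 1/2 AO.
Crossing each possibility with the father BO and summing P(type A): 1/2·1/4 + 1/2·1/4 = 1/4.

1/4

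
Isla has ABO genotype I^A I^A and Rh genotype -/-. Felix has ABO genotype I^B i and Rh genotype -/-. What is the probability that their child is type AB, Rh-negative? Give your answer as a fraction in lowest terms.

1/2

ABO cross I^A I^A × I^B i → offspring phenotypes: 1/2 A, 1/2 AB.
Rh cross -/- × -/- → 1 Rh-.
Independent loci: P(type AB, Rh-negative) = 1/2 × 1 = 1/2.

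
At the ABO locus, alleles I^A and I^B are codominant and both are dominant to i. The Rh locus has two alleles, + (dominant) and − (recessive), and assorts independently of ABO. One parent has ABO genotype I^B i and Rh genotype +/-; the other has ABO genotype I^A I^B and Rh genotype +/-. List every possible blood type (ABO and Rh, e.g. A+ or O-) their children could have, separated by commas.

A+, A-, B+, B-, AB+, AB-

Gametes from I^B i × I^A I^B give offspring ABO genotypes I^A I^B, I^A i, I^B I^B, I^B i, i.e. phenotypes A, B, AB.
Rh cross +/- × +/- → phenotypes Rh+, Rh-.
Combining independently: A+, A-, B+, B-, AB+, AB-.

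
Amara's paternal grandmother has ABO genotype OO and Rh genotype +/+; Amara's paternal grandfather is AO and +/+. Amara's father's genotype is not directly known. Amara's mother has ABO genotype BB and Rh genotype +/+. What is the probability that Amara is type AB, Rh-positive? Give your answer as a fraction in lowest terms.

1/4

Amara's father's ABO genotype from OO × AO: 1/2 AO, 1/2 OO.
Crossing each possibility with the mother BB and summing P(type AB): 1/2·1/2 + 1/2·0 = 1/4.
Similarly for Rh via the father's Rh distribution: P(Rh+) = 1.
Independent loci: 1/4 × 1 = 1/4.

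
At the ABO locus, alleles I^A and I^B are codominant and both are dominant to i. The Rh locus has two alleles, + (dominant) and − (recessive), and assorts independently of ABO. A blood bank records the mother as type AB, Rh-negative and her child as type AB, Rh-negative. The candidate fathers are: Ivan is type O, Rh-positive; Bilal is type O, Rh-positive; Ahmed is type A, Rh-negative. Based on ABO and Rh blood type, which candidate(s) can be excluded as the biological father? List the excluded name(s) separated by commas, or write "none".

Ivan, Bilal

A candidate is excluded only if no genotype consistent with his phenotype could produce a type AB, Rh-negative child with a type AB, Rh-negative mother.
Ivan (type O, Rh+): no genotype consistent with that phenotype can produce a type-AB Rh- child with a type-AB mother.
Bilal (type O, Rh+): no genotype consistent with that phenotype can produce a type-AB Rh- child with a type-AB mother.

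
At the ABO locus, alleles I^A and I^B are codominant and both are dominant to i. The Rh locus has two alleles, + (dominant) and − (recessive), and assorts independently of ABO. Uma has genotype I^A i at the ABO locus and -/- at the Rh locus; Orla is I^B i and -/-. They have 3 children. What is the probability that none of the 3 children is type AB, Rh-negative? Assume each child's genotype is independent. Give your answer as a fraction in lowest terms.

ABO cross I^A i × I^B i → 1/4 O, 1/4 A, 1/4 B, 1/4 AB.
Rh cross -/- × -/- → 1 Rh-; so P(type AB, Rh-negative) = 1/4 × 1 = 1/4 per child.
P(not type AB, Rh-negative) = 3/4 for one child; (3/4)^3 = 27/64.

27/64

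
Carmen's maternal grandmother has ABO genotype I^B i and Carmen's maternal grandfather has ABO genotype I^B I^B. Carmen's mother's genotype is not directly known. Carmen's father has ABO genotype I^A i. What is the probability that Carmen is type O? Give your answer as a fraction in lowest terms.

Carmen's mother's ABO genotype from I^B i × I^B I^B: 1/2 I^B I^B, 1/2 I^B i.
Crossing each possibility with the father I^A i and summing P(type O): 1/2·0 + 1/2·1/4 = 1/8.

1/8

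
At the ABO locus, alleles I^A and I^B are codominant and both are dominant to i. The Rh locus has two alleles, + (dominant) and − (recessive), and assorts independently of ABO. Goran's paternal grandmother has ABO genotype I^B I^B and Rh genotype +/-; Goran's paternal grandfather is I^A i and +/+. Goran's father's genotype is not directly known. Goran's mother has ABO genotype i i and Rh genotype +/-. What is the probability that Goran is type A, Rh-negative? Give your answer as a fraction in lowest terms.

1/32

Goran's father's ABO genotype from I^B I^B × I^A i: 1/2 I^A I^B, 1/2 I^B i.
Crossing each possibility with the mother i i and summing P(type A): 1/2·1/2 + 1/2·0 = 1/4.
Similarly for Rh via the father's Rh distribution: P(Rh-) = 1/8.
Independent loci: 1/4 × 1/8 = 1/32.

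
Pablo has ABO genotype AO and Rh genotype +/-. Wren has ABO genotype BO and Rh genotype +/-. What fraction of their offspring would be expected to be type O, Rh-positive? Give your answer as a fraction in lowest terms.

ABO cross AO × BO → offspring phenotypes: 1/4 O, 1/4 A, 1/4 B, 1/4 AB.
Rh cross +/- × +/- → 3/4 Rh+, 1/4 Rh-.
Independent loci: P(type O, Rh-positive) = 1/4 × 3/4 = 3/16.

3/16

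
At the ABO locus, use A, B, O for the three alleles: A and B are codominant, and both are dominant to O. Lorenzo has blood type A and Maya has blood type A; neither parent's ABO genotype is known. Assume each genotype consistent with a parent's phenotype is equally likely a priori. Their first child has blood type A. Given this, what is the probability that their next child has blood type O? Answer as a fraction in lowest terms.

Possible genotypes: Lorenzo ∈ {AA, AO}; Maya ∈ {AA, AO}.
Weight each parental genotype pair by prior × P(type-A child):
  AA × AA: posterior weight 4/15; P(next child type O) = 0.
  AA × AO: posterior weight 4/15; P(next child type O) = 0.
  AO × AA: posterior weight 4/15; P(next child type O) = 0.
  AO × AO: posterior weight 1/5; P(next child type O) = 1/4.
Weighted sum = 1/20.

1/20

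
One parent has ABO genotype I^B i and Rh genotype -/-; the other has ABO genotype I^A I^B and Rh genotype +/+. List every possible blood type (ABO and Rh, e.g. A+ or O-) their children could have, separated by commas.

Gametes from I^B i × I^A I^B give offspring ABO genotypes I^A I^B, I^A i, I^B I^B, I^B i, i.e. phenotypes A, B, AB.
Rh cross -/- × +/+ → phenotypes Rh+.
Combining independently: A+, B+, AB+.

A+, B+, AB+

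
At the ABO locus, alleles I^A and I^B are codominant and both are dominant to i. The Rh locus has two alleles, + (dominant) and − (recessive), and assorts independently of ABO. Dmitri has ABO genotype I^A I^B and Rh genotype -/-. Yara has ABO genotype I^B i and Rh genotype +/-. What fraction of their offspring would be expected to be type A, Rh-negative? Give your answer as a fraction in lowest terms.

1/8

ABO cross I^A I^B × I^B i → offspring phenotypes: 1/4 A, 1/2 B, 1/4 AB.
Rh cross -/- × +/- → 1/2 Rh+, 1/2 Rh-.
Independent loci: P(type A, Rh-negative) = 1/4 × 1/2 = 1/8.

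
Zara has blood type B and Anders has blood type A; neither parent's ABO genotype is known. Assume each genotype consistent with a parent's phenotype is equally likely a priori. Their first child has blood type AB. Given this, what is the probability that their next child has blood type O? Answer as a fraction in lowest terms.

1/36

Possible genotypes: Zara ∈ {I^B I^B, I^B i}; Anders ∈ {I^A I^A, I^A i}.
Weight each parental genotype pair by prior × P(type-AB child):
  I^B I^B × I^A I^A: posterior weight 4/9; P(next child type O) = 0.
  I^B I^B × I^A i: posterior weight 2/9; P(next child type O) = 0.
  I^B i × I^A I^A: posterior weight 2/9; P(next child type O) = 0.
  I^B i × I^A i: posterior weight 1/9; P(next child type O) = 1/4.
Weighted sum = 1/36.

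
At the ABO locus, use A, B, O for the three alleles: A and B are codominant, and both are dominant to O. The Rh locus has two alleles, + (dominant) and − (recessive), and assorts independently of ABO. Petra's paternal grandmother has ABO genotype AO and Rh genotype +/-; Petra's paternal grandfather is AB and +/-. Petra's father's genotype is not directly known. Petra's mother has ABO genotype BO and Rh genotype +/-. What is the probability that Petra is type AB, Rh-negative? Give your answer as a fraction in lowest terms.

Petra's father's ABO genotype from AO × AB: 1/4 AA, 1/4 AB, 1/4 AO, 1/4 BO.
Crossing each possibility with the mother BO and summing P(type AB): 1/4·1/2 + 1/4·1/4 + 1/4·1/4 + 1/4·0 = 1/4.
Similarly for Rh via the father's Rh distribution: P(Rh-) = 1/4.
Independent loci: 1/4 × 1/4 = 1/16.

1/16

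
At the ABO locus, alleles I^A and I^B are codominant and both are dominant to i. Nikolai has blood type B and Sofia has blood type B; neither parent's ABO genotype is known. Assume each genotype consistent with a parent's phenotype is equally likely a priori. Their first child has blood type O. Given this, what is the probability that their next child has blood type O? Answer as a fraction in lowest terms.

Possible genotypes: Nikolai ∈ {I^B I^B, I^B i}; Sofia ∈ {I^B I^B, I^B i}.
Weight each parental genotype pair by prior × P(type-O child):
  I^B i × I^B i: posterior weight 1; P(next child type O) = 1/4.
Weighted sum = 1/4.

1/4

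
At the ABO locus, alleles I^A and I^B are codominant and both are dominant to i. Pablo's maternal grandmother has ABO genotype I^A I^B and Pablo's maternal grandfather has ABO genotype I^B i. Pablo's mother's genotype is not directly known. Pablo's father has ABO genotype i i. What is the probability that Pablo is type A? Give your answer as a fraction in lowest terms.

1/4

Pablo's mother's ABO genotype from I^A I^B × I^B i: 1/4 I^A I^B, 1/4 I^A i, 1/4 I^B I^B, 1/4 I^B i.
Crossing each possibility with the father i i and summing P(type A): 1/4·1/2 + 1/4·1/2 + 1/4·0 + 1/4·0 = 1/4.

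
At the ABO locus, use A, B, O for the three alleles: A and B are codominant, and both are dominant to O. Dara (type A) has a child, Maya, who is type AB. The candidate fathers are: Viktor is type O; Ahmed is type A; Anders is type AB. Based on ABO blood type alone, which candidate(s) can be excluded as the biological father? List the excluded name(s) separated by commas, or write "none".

A candidate is excluded only if no genotype consistent with his phenotype could produce a type AB child with a type A mother.
Viktor (type O): no genotype consistent with that phenotype can produce a type-AB child with a type-A mother.
Ahmed (type A): no genotype consistent with that phenotype can produce a type-AB child with a type-A mother.

Viktor, Ahmed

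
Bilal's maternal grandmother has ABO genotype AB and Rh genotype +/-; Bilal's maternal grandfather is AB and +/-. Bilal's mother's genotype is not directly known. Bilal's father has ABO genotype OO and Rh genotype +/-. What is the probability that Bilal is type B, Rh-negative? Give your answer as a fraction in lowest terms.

1/8

Bilal's mother's ABO genotype from AB × AB: 1/4 AA, 1/2 AB, 1/4 BB.
Crossing each possibility with the father OO and summing P(type B): 1/4·0 + 1/2·1/2 + 1/4·1 = 1/2.
Similarly for Rh via the mother's Rh distribution: P(Rh-) = 1/4.
Independent loci: 1/2 × 1/4 = 1/8.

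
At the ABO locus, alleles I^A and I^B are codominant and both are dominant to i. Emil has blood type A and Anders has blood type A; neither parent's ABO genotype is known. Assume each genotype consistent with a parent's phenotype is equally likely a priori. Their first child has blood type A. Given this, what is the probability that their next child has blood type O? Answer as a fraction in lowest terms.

Possible genotypes: Emil ∈ {I^A I^A, I^A i}; Anders ∈ {I^A I^A, I^A i}.
Weight each parental genotype pair by prior × P(type-A child):
  I^A I^A × I^A I^A: posterior weight 4/15; P(next child type O) = 0.
  I^A I^A × I^A i: posterior weight 4/15; P(next child type O) = 0.
  I^A i × I^A I^A: posterior weight 4/15; P(next child type O) = 0.
  I^A i × I^A i: posterior weight 1/5; P(next child type O) = 1/4.
Weighted sum = 1/20.

1/20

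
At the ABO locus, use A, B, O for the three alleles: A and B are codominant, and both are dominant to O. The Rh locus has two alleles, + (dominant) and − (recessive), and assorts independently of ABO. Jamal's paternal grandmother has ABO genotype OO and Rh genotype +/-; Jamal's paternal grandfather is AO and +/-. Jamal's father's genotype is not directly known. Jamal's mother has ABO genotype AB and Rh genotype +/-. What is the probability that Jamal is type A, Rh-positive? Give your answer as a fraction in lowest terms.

Jamal's father's ABO genotype from OO × AO: 1/2 AO, 1/2 OO.
Crossing each possibility with the mother AB and summing P(type A): 1/2·1/2 + 1/2·1/2 = 1/2.
Similarly for Rh via the father's Rh distribution: P(Rh+) = 3/4.
Independent loci: 1/2 × 3/4 = 3/8.

3/8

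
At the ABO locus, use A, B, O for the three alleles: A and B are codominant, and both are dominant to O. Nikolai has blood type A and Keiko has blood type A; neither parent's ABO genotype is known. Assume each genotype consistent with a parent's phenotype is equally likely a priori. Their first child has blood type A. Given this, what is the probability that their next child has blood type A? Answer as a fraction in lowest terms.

Possible genotypes: Nikolai ∈ {AA, AO}; Keiko ∈ {AA, AO}.
Weight each parental genotype pair by prior × P(type-A child):
  AA × AA: posterior weight 4/15; P(next child type A) = 1.
  AA × AO: posterior weight 4/15; P(next child type A) = 1.
  AO × AA: posterior weight 4/15; P(next child type A) = 1.
  AO × AO: posterior weight 1/5; P(next child type A) = 3/4.
Weighted sum = 19/20.

19/20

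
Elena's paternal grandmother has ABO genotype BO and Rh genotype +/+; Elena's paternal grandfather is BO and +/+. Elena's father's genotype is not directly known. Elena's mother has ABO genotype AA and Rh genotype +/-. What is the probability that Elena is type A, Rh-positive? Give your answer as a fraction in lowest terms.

Elena's father's ABO genotype from BO × BO: 1/4 BB, 1/2 BO, 1/4 OO.
Crossing each possibility with the mother AA and summing P(type A): 1/4·0 + 1/2·1/2 + 1/4·1 = 1/2.
Similarly for Rh via the father's Rh distribution: P(Rh+) = 1.
Independent loci: 1/2 × 1 = 1/2.

1/2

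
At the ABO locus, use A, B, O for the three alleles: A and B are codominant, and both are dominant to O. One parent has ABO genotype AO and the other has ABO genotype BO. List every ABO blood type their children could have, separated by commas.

Gametes from AO × BO give offspring ABO genotypes AB, AO, BO, OO, i.e. phenotypes O, A, B, AB.

O, A, B, AB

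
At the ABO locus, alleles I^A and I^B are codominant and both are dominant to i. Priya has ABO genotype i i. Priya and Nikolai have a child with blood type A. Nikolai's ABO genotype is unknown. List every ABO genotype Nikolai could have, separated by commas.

I^A I^A, I^A I^B, I^A i

For each candidate genotype of Nikolai, check whether crossing it with i i can produce every observed child phenotype.
  I^A I^A → possible child types {A} ✓
  I^A I^B → possible child types {A, B} ✓
  I^A i → possible child types {O, A} ✓
  I^B I^B → possible child types {B} ✗
  I^B i → possible child types {O, B} ✗
  i i → possible child types {O} ✗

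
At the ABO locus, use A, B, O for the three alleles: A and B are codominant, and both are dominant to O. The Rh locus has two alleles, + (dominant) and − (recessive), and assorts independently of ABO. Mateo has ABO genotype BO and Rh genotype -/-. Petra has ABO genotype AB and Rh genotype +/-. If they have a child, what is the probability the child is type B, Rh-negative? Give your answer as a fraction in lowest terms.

1/4

ABO cross BO × AB → offspring phenotypes: 1/4 A, 1/2 B, 1/4 AB.
Rh cross -/- × +/- → 1/2 Rh+, 1/2 Rh-.
Independent loci: P(type B, Rh-negative) = 1/2 × 1/2 = 1/4.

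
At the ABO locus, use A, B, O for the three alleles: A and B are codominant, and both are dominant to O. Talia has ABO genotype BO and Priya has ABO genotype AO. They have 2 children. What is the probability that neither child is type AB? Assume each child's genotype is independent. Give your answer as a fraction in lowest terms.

9/16

ABO cross BO × AO → 1/4 O, 1/4 A, 1/4 B, 1/4 AB.
So P(type AB) = 1/4 per child.
P(not type AB) = 3/4 for one child; (3/4)^2 = 9/16.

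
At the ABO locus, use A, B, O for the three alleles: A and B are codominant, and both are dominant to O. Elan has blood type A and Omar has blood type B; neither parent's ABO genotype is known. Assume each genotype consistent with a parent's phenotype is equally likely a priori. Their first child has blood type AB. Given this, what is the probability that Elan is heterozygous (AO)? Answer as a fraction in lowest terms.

Possible genotypes: Elan ∈ {AA, AO}; Omar ∈ {BB, BO}.
Weight each parental genotype pair by prior × P(type-AB child):
  AA × BB: posterior weight 4/9.
  AA × BO: posterior weight 2/9.
  AO × BB: posterior weight 2/9.
  AO × BO: posterior weight 1/9.
Sum the posterior weight over pairs where Elan is AO: 1/3.

1/3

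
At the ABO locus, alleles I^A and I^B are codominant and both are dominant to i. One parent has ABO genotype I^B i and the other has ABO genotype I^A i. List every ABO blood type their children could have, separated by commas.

O, A, B, AB

Gametes from I^B i × I^A i give offspring ABO genotypes I^A I^B, I^A i, I^B i, i i, i.e. phenotypes O, A, B, AB.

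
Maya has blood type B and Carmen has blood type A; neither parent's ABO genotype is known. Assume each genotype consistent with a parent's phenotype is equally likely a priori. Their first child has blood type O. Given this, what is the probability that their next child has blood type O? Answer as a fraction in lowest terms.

Possible genotypes: Maya ∈ {I^B I^B, I^B i}; Carmen ∈ {I^A I^A, I^A i}.
Weight each parental genotype pair by prior × P(type-O child):
  I^B i × I^A i: posterior weight 1; P(next child type O) = 1/4.
Weighted sum = 1/4.

1/4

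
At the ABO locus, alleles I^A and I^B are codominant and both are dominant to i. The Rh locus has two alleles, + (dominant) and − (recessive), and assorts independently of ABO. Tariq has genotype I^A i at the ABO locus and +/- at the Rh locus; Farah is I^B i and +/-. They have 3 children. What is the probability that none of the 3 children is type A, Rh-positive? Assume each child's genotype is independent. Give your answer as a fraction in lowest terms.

ABO cross I^A i × I^B i → 1/4 O, 1/4 A, 1/4 B, 1/4 AB.
Rh cross +/- × +/- → 3/4 Rh+, 1/4 Rh-; so P(type A, Rh-positive) = 1/4 × 3/4 = 3/16 per child.
P(not type A, Rh-positive) = 13/16 for one child; (13/16)^3 = 2197/4096.

2197/4096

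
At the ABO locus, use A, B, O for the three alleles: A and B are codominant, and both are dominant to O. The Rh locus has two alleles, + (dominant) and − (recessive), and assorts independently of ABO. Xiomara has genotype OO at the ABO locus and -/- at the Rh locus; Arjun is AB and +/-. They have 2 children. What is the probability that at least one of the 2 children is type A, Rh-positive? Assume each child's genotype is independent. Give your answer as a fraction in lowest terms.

7/16

ABO cross OO × AB → 1/2 A, 1/2 B.
Rh cross -/- × +/- → 1/2 Rh+, 1/2 Rh-; so P(type A, Rh-positive) = 1/2 × 1/2 = 1/4 per child.
P(none) = (3/4)^2 = 9/16; P(at least one) = 1 − 9/16 = 7/16.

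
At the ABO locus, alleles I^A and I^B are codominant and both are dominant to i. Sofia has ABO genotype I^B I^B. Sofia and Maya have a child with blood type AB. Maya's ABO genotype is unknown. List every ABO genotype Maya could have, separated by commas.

For each candidate genotype of Maya, check whether crossing it with I^B I^B can produce every observed child phenotype.
  I^A I^A → possible child types {AB} ✓
  I^A I^B → possible child types {B, AB} ✓
  I^A i → possible child types {B, AB} ✓
  I^B I^B → possible child types {B} ✗
  I^B i → possible child types {B} ✗
  i i → possible child types {B} ✗

I^A I^A, I^A I^B, I^A i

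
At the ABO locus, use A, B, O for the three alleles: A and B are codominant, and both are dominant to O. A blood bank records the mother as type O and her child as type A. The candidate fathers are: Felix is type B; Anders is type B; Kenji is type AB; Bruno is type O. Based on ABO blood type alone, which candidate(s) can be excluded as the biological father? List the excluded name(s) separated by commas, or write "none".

A candidate is excluded only if no genotype consistent with his phenotype could produce a type A child with a type O mother.
Felix (type B): no genotype consistent with that phenotype can produce a type-A child with a type-O mother.
Anders (type B): no genotype consistent with that phenotype can produce a type-A child with a type-O mother.
Bruno (type O): no genotype consistent with that phenotype can produce a type-A child with a type-O mother.

Felix, Anders, Bruno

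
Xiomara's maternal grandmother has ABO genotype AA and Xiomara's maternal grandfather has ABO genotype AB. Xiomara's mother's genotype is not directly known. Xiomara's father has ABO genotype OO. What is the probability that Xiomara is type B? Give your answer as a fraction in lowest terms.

1/4

Xiomara's mother's ABO genotype from AA × AB: 1/2 AA, 1/2 AB.
Crossing each possibility with the father OO and summing P(type B): 1/2·0 + 1/2·1/2 = 1/4.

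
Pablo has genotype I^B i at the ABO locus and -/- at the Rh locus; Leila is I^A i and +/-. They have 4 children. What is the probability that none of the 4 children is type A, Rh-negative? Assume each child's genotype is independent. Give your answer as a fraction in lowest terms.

2401/4096

ABO cross I^B i × I^A i → 1/4 O, 1/4 A, 1/4 B, 1/4 AB.
Rh cross -/- × +/- → 1/2 Rh+, 1/2 Rh-; so P(type A, Rh-negative) = 1/4 × 1/2 = 1/8 per child.
P(not type A, Rh-negative) = 7/8 for one child; (7/8)^4 = 2401/4096.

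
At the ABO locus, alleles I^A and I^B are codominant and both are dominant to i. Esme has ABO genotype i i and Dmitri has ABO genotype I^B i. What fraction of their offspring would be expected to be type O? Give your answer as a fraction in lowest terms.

ABO cross i i × I^B i → offspring phenotypes: 1/2 O, 1/2 B.
So P(type O) = 1/2.

1/2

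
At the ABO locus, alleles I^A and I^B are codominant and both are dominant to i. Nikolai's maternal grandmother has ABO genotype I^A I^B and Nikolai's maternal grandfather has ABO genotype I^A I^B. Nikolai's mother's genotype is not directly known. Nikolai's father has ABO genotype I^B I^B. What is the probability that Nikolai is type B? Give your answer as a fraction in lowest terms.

Nikolai's mother's ABO genotype from I^A I^B × I^A I^B: 1/4 I^A I^A, 1/2 I^A I^B, 1/4 I^B I^B.
Crossing each possibility with the father I^B I^B and summing P(type B): 1/4·0 + 1/2·1/2 + 1/4·1 = 1/2.

1/2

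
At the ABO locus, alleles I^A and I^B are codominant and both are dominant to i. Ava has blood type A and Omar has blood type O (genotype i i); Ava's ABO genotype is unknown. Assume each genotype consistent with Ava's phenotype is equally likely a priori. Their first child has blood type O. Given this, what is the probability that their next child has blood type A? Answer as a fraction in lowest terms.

1/2

Possible genotypes: Ava ∈ {I^A I^A, I^A i}; Omar ∈ {i i}.
Weight each parental genotype pair by prior × P(type-O child):
  I^A i × i i: posterior weight 1; P(next child type A) = 1/2.
Weighted sum = 1/2.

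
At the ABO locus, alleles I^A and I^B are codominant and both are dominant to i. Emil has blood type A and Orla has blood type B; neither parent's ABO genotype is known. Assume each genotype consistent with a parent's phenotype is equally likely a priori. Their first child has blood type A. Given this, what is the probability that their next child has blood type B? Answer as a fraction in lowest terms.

Possible genotypes: Emil ∈ {I^A I^A, I^A i}; Orla ∈ {I^B I^B, I^B i}.
Weight each parental genotype pair by prior × P(type-A child):
  I^A I^A × I^B i: posterior weight 2/3; P(next child type B) = 0.
  I^A i × I^B i: posterior weight 1/3; P(next child type B) = 1/4.
Weighted sum = 1/12.

1/12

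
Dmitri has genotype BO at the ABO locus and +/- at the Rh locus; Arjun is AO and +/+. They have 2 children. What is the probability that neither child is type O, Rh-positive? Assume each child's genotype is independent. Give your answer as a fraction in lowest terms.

ABO cross BO × AO → 1/4 O, 1/4 A, 1/4 B, 1/4 AB.
Rh cross +/- × +/+ → 1 Rh+; so P(type O, Rh-positive) = 1/4 × 1 = 1/4 per child.
P(not type O, Rh-positive) = 3/4 for one child; (3/4)^2 = 9/16.

9/16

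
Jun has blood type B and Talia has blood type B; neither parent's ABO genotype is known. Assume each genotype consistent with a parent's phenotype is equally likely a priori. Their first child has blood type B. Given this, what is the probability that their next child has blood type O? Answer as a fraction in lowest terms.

Possible genotypes: Jun ∈ {I^B I^B, I^B i}; Talia ∈ {I^B I^B, I^B i}.
Weight each parental genotype pair by prior × P(type-B child):
  I^B I^B × I^B I^B: posterior weight 4/15; P(next child type O) = 0.
  I^B I^B × I^B i: posterior weight 4/15; P(next child type O) = 0.
  I^B i × I^B I^B: posterior weight 4/15; P(next child type O) = 0.
  I^B i × I^B i: posterior weight 1/5; P(next child type O) = 1/4.
Weighted sum = 1/20.

1/20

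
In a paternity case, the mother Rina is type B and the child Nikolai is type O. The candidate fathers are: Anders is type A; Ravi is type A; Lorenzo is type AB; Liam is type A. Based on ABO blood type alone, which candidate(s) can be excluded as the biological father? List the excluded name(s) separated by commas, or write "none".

A candidate is excluded only if no genotype consistent with his phenotype could produce a type O child with a type B mother.
Lorenzo (type AB): no genotype consistent with that phenotype can produce a type-O child with a type-B mother.

Lorenzo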